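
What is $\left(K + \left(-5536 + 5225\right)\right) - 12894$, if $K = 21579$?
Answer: $8374$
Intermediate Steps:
$\left(K + \left(-5536 + 5225\right)\right) - 12894 = \left(21579 + \left(-5536 + 5225\right)\right) - 12894 = \left(21579 - 311\right) - 12894 = 21268 - 12894 = 8374$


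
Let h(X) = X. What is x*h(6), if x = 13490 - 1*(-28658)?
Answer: 252888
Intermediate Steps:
x = 42148 (x = 13490 + 28658 = 42148)
x*h(6) = 42148*6 = 252888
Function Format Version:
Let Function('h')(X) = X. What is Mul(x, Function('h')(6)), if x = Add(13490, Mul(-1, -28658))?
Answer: 252888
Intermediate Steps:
x = 42148 (x = Add(13490, 28658) = 42148)
Mul(x, Function('h')(6)) = Mul(42148, 6) = 252888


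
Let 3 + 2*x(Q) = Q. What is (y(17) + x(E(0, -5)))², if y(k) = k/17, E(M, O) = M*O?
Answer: ¼ ≈ 0.25000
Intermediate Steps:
y(k) = k/17 (y(k) = k*(1/17) = k/17)
x(Q) = -3/2 + Q/2
(y(17) + x(E(0, -5)))² = ((1/17)*17 + (-3/2 + (0*(-5))/2))² = (1 + (-3/2 + (½)*0))² = (1 + (-3/2 + 0))² = (1 - 3/2)² = (-½)² = ¼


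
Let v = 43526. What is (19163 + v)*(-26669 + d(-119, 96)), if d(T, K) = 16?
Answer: -1670849917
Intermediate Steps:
(19163 + v)*(-26669 + d(-119, 96)) = (19163 + 43526)*(-26669 + 16) = 62689*(-26653) = -1670849917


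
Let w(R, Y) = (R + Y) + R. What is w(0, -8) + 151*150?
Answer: 22642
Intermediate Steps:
w(R, Y) = Y + 2*R
w(0, -8) + 151*150 = (-8 + 2*0) + 151*150 = (-8 + 0) + 22650 = -8 + 22650 = 22642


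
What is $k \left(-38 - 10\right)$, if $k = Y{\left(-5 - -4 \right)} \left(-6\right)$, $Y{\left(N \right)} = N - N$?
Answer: $0$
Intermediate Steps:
$Y{\left(N \right)} = 0$
$k = 0$ ($k = 0 \left(-6\right) = 0$)
$k \left(-38 - 10\right) = 0 \left(-38 - 10\right) = 0 \left(-48\right) = 0$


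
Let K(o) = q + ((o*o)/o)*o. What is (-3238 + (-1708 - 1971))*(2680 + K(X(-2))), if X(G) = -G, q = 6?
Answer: -18606730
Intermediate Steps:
K(o) = 6 + o**2 (K(o) = 6 + ((o*o)/o)*o = 6 + (o**2/o)*o = 6 + o*o = 6 + o**2)
(-3238 + (-1708 - 1971))*(2680 + K(X(-2))) = (-3238 + (-1708 - 1971))*(2680 + (6 + (-1*(-2))**2)) = (-3238 - 3679)*(2680 + (6 + 2**2)) = -6917*(2680 + (6 + 4)) = -6917*(2680 + 10) = -6917*2690 = -18606730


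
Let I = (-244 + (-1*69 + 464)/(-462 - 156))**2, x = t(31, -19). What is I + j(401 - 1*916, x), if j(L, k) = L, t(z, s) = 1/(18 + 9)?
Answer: 22660818109/381924 ≈ 59333.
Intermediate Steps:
t(z, s) = 1/27
x = 1/27 ≈ 0.037037
I = 22857508969/381924 (I = (-244 + (-69 + 464)/(-618))**2 = (-244 + 395*(-1/618))**2 = (-244 - 395/618)**2 = (-151187/618)**2 = 22857508969/381924 ≈ 59848.)
I + j(401 - 1*916, x) = 22857508969/381924 + (401 - 1*916) = 22857508969/381924 + (401 - 916) = 22857508969/381924 - 515 = 22660818109/381924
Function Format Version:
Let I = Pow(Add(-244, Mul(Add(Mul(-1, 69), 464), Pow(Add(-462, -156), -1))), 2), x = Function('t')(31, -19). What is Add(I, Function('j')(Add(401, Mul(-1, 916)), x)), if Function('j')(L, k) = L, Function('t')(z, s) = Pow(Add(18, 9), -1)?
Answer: Rational(22660818109, 381924) ≈ 59333.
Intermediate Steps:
Function('t')(z, s) = Rational(1, 27) (Function('t')(z, s) = Pow(27, -1) = Rational(1, 27))
x = Rational(1, 27) ≈ 0.037037
I = Rational(22857508969, 381924) (I = Pow(Add(-244, Mul(Add(-69, 464), Pow(-618, -1))), 2) = Pow(Add(-244, Mul(395, Rational(-1, 618))), 2) = Pow(Add(-244, Rational(-395, 618)), 2) = Pow(Rational(-151187, 618), 2) = Rational(22857508969, 381924) ≈ 59848.)
Add(I, Function('j')(Add(401, Mul(-1, 916)), x)) = Add(Rational(22857508969, 381924), Add(401, Mul(-1, 916))) = Add(Rational(22857508969, 381924), Add(401, -916)) = Add(Rational(22857508969, 381924), -515) = Rational(22660818109, 381924)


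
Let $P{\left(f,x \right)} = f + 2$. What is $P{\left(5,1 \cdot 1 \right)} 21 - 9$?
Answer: $138$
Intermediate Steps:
$P{\left(f,x \right)} = 2 + f$
$P{\left(5,1 \cdot 1 \right)} 21 - 9 = \left(2 + 5\right) 21 - 9 = 7 \cdot 21 - 9 = 147 - 9 = 138$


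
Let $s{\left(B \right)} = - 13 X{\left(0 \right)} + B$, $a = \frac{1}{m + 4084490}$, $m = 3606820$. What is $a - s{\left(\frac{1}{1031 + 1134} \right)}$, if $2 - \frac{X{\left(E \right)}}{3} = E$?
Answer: $\frac{259764766111}{3330337230} \approx 78.0$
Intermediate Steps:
$X{\left(E \right)} = 6 - 3 E$
$a = \frac{1}{7691310}$ ($a = \frac{1}{3606820 + 4084490} = \frac{1}{7691310} \approx 1.3002 \cdot 10^{-7}$)
$s{\left(B \right)} = -78 + B$ ($s{\left(B \right)} = - 13 \left(6 - 0\right) + B = - 13 \left(6 + 0\right) + B = \left(-13\right) 6 + B = -78 + B$)
$a - s{\left(\frac{1}{1031 + 1134} \right)} = \frac{1}{7691310} - \left(-78 + \frac{1}{1031 + 1134}\right) = \frac{1}{7691310} - \left(-78 + \frac{1}{2165}\right) = \frac{1}{7691310} - - \frac{168869}{2165} = \frac{1}{7691310} + \frac{168869}{2165} = \frac{259764766111}{3330337230}$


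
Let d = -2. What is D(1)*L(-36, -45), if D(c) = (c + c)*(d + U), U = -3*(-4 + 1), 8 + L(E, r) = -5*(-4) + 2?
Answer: 196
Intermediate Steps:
L(E, r) = 14 (L(E, r) = -8 + (-5*(-4) + 2) = -8 + (20 + 2) = -8 + 22 = 14)
U = 9 (U = -3*(-3) = 9)
D(c) = 14*c (D(c) = (c + c)*(-2 + 9) = (2*c)*7 = 14*c)
D(1)*L(-36, -45) = (14*1)*14 = 14*14 = 196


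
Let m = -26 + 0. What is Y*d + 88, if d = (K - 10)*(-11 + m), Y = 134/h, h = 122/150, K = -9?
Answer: 7070518/61 ≈ 1.1591e+5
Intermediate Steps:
h = 61/75 (h = 122*(1/150) = 61/75 ≈ 0.81333)
m = -26
Y = 10050/61 (Y = 134/(61/75) = 134*(75/61) = 10050/61 ≈ 164.75)
d = 703 (d = (-9 - 10)*(-11 - 26) = -19*(-37) = 703)
Y*d + 88 = (10050/61)*703 + 88 = 7065150/61 + 88 = 7070518/61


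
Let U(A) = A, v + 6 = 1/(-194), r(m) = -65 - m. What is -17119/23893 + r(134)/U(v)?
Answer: 902469523/27835345 ≈ 32.422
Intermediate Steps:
v = -1165/194 (v = -6 + 1/(-194) = -6 - 1/194 = -1165/194 ≈ -6.0052)
-17119/23893 + r(134)/U(v) = -17119/23893 + (-65 - 1*134)/(-1165/194) = -17119*1/23893 + (-65 - 134)*(-194/1165) = -17119/23893 - 199*(-194/1165) = -17119/23893 + 38606/1165 = 902469523/27835345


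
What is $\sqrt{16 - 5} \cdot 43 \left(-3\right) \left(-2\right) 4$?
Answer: $1032 \sqrt{11} \approx 3422.8$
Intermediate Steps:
$\sqrt{16 - 5} \cdot 43 \left(-3\right) \left(-2\right) 4 = \sqrt{16 + \left(0 - 5\right)} 43 \cdot 6 \cdot 4 = \sqrt{16 - 5} \cdot 43 \cdot 24 = \sqrt{11} \cdot 43 \cdot 24 = 43 \sqrt{11} \cdot 24 = 1032 \sqrt{11}$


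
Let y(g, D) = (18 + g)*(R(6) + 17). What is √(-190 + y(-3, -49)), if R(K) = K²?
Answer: 11*√5 ≈ 24.597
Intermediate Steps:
y(g, D) = 954 + 53*g (y(g, D) = (18 + g)*(6² + 17) = (18 + g)*(36 + 17) = (18 + g)*53 = 954 + 53*g)
√(-190 + y(-3, -49)) = √(-190 + (954 + 53*(-3))) = √(-190 + (954 - 159)) = √(-190 + 795) = √605 = 11*√5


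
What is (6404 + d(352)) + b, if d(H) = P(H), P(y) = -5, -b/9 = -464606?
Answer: 4187853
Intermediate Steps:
b = 4181454 (b = -9*(-464606) = 4181454)
d(H) = -5
(6404 + d(352)) + b = (6404 - 5) + 4181454 = 6399 + 4181454 = 4187853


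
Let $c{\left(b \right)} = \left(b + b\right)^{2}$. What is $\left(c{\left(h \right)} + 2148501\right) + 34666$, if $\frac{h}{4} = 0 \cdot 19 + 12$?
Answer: $2192383$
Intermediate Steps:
$h = 48$ ($h = 4 \left(0 \cdot 19 + 12\right) = 4 \left(0 + 12\right) = 4 \cdot 12 = 48$)
$c{\left(b \right)} = 4 b^{2}$ ($c{\left(b \right)} = \left(2 b\right)^{2} = 4 b^{2}$)
$\left(c{\left(h \right)} + 2148501\right) + 34666 = \left(4 \cdot 48^{2} + 2148501\right) + 34666 = \left(4 \cdot 2304 + 2148501\right) + 34666 = \left(9216 + 2148501\right) + 34666 = 2157717 + 34666 = 2192383$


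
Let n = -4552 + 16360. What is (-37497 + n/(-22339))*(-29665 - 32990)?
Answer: 52483417567605/22339 ≈ 2.3494e+9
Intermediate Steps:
n = 11808
(-37497 + n/(-22339))*(-29665 - 32990) = (-37497 + 11808/(-22339))*(-29665 - 32990) = (-37497 + 11808*(-1/22339))*(-62655) = (-37497 - 11808/22339)*(-62655) = -837657291/22339*(-62655) = 52483417567605/22339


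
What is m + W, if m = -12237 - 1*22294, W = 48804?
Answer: 14273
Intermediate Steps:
m = -34531 (m = -12237 - 22294 = -34531)
m + W = -34531 + 48804 = 14273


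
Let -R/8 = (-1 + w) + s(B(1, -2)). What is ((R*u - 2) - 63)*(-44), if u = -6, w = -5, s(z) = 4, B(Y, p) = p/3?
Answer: 7084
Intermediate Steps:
B(Y, p) = p/3 (B(Y, p) = p*(1/3) = p/3)
R = 16 (R = -8*((-1 - 5) + 4) = -8*(-6 + 4) = -8*(-2) = 16)
((R*u - 2) - 63)*(-44) = ((16*(-6) - 2) - 63)*(-44) = ((-96 - 2) - 63)*(-44) = (-98 - 63)*(-44) = -161*(-44) = 7084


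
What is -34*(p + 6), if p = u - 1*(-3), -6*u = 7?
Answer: -799/3 ≈ -266.33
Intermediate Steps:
u = -7/6 (u = -1/6*7 = -7/6 ≈ -1.1667)
p = 11/6 (p = -7/6 - 1*(-3) = -7/6 + 3 = 11/6 ≈ 1.8333)
-34*(p + 6) = -34*(11/6 + 6) = -34*47/6 = -799/3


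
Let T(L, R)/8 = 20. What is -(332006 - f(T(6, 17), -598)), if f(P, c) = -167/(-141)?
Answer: -46812679/141 ≈ -3.3201e+5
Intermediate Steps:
T(L, R) = 160 (T(L, R) = 8*20 = 160)
f(P, c) = 167/141 (f(P, c) = -167*(-1/141) = 167/141)
-(332006 - f(T(6, 17), -598)) = -(332006 - 1*167/141) = -(332006 - 167/141) = -1*46812679/141 = -46812679/141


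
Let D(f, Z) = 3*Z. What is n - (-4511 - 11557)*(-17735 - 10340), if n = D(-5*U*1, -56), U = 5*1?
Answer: -451109268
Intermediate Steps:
U = 5
n = -168 (n = 3*(-56) = -168)
n - (-4511 - 11557)*(-17735 - 10340) = -168 - (-4511 - 11557)*(-17735 - 10340) = -168 - (-16068)*(-28075) = -168 - 1*451109100 = -168 - 451109100 = -451109268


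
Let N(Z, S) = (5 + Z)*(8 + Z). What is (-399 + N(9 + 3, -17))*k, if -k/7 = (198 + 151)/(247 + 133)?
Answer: 144137/380 ≈ 379.31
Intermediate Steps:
k = -2443/380 (k = -7*(198 + 151)/(247 + 133) = -2443/380 ≈ -6.4289)
(-399 + N(9 + 3, -17))*k = (-399 + (40 + (9 + 3)**2 + 13*(9 + 3)))*(-2443/380) = (-399 + (40 + 12**2 + 13*12))*(-2443/380) = (-399 + (40 + 144 + 156))*(-2443/380) = (-399 + 340)*(-2443/380) = -59*(-2443/380) = 144137/380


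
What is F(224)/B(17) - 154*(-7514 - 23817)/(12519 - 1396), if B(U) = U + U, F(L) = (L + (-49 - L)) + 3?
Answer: 11681247/27013 ≈ 432.43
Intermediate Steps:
F(L) = -46 (F(L) = -49 + 3 = -46)
B(U) = 2*U
F(224)/B(17) - 154*(-7514 - 23817)/(12519 - 1396) = -46/(2*17) - 154*(-7514 - 23817)/(12519 - 1396) = -46/34 - 154/(11123/(-31331)) = -46*1/34 - 154/(11123*(-1/31331)) = -23/17 - 154/(-11123/31331) = -23/17 - 154*(-31331/11123) = -23/17 + 689282/1589 = 11681247/27013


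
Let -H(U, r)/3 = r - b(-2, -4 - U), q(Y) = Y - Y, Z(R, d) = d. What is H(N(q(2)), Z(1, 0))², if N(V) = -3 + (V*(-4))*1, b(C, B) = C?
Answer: 36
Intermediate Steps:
q(Y) = 0
N(V) = -3 - 4*V (N(V) = -3 - 4*V*1 = -3 - 4*V)
H(U, r) = -6 - 3*r (H(U, r) = -3*(r - 1*(-2)) = -3*(r + 2) = -3*(2 + r) = -6 - 3*r)
H(N(q(2)), Z(1, 0))² = (-6 - 3*0)² = (-6 + 0)² = (-6)² = 36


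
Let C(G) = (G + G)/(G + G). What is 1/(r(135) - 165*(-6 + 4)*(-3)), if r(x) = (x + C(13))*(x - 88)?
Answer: 1/5402 ≈ 0.00018512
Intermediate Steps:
C(G) = 1 (C(G) = (2*G)/((2*G)) = (2*G)*(1/(2*G)) = 1)
r(x) = (1 + x)*(-88 + x) (r(x) = (x + 1)*(x - 88) = (1 + x)*(-88 + x))
1/(r(135) - 165*(-6 + 4)*(-3)) = 1/((-88 + 135² - 87*135) - 165*(-6 + 4)*(-3)) = 1/((-88 + 18225 - 11745) - (-330)*(-3)) = 1/(6392 - 165*6) = 1/(6392 - 990) = 1/5402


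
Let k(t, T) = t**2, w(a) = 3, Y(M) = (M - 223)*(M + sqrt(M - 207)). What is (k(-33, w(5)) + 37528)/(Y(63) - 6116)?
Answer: -2141921/910948 + 63480*I/227737 ≈ -2.3513 + 0.27874*I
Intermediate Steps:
Y(M) = (-223 + M)*(M + sqrt(-207 + M))
(k(-33, w(5)) + 37528)/(Y(63) - 6116) = ((-33)**2 + 37528)/((63**2 - 223*63 - 223*sqrt(-207 + 63) + 63*sqrt(-207 + 63)) - 6116) = (1089 + 37528)/((3969 - 14049 - 2676*I + 63*sqrt(-144)) - 6116) = 38617/((3969 - 14049 - 2676*I + 63*(12*I)) - 6116) = 38617/((3969 - 14049 - 2676*I + 756*I) - 6116) = 38617/((-10080 - 1920*I) - 6116) = 38617/(-16196 - 1920*I) = 38617*((-16196 + 1920*I)/265996816) = 529*(-16196 + 1920*I)/3643792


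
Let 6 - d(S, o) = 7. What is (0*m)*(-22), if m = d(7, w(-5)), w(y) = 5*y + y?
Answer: 0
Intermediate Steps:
w(y) = 6*y
d(S, o) = -1 (d(S, o) = 6 - 1*7 = 6 - 7 = -1)
m = -1
(0*m)*(-22) = (0*(-1))*(-22) = 0*(-22) = 0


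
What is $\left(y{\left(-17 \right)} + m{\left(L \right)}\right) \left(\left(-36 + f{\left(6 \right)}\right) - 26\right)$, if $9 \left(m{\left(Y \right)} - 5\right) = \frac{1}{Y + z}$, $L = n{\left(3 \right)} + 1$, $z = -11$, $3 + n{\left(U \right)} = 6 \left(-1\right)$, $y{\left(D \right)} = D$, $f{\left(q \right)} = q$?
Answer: $\frac{114968}{171} \approx 672.33$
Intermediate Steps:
$n{\left(U \right)} = -9$ ($n{\left(U \right)} = -3 + 6 \left(-1\right) = -3 - 6 = -9$)
$L = -8$ ($L = -9 + 1 = -8$)
$m{\left(Y \right)} = 5 + \frac{1}{9 \left(-11 + Y\right)}$ ($m{\left(Y \right)} = 5 + \frac{1}{9 \left(Y - 11\right)} = 5 + \frac{1}{9 \left(-11 + Y\right)}$)
$\left(y{\left(-17 \right)} + m{\left(L \right)}\right) \left(\left(-36 + f{\left(6 \right)}\right) - 26\right) = \left(-17 + \frac{-494 + 45 \left(-8\right)}{9 \left(-11 - 8\right)}\right) \left(\left(-36 + 6\right) - 26\right) = \left(-17 + \frac{-494 - 360}{9 \left(-19\right)}\right) \left(-30 - 26\right) = \left(-17 + \frac{1}{9} \left(- \frac{1}{19}\right) \left(-854\right)\right) \left(-56\right) = \left(-17 + \frac{854}{171}\right) \left(-56\right) = \left(- \frac{2053}{171}\right) \left(-56\right) = \frac{114968}{171}$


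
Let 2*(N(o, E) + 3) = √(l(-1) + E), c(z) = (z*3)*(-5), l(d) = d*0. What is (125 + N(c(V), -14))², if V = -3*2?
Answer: (244 + I*√14)²/4 ≈ 14881.0 + 456.48*I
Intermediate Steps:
l(d) = 0
V = -6 (V = -1*6 = -6)
c(z) = -15*z (c(z) = (3*z)*(-5) = -15*z)
N(o, E) = -3 + √E/2 (N(o, E) = -3 + √(0 + E)/2 = -3 + √E/2)
(125 + N(c(V), -14))² = (125 + (-3 + √(-14)/2))² = (125 + (-3 + (I*√14)/2))² = (125 + (-3 + I*√14/2))² = (122 + I*√14/2)²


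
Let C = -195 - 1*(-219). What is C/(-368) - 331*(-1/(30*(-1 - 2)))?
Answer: -3874/1035 ≈ -3.7430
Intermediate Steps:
C = 24 (C = -195 + 219 = 24)
C/(-368) - 331*(-1/(30*(-1 - 2))) = 24/(-368) - 331*(-1/(30*(-1 - 2))) = 24*(-1/368) - 331/((-3*(-30))) = -3/46 - 331/90 = -3874/1035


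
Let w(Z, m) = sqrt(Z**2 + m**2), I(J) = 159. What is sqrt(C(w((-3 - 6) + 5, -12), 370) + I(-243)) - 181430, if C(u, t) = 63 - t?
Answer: -181430 + 2*I*sqrt(37) ≈ -1.8143e+5 + 12.166*I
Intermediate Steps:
sqrt(C(w((-3 - 6) + 5, -12), 370) + I(-243)) - 181430 = sqrt((63 - 1*370) + 159) - 181430 = sqrt((63 - 370) + 159) - 181430 = sqrt(-307 + 159) - 181430 = sqrt(-148) - 181430 = 2*I*sqrt(37) - 181430 = -181430 + 2*I*sqrt(37)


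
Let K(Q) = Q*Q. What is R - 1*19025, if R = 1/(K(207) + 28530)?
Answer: -1357985474/71379 ≈ -19025.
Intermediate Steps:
K(Q) = Q²
R = 1/71379 (R = 1/(207² + 28530) = 1/(42849 + 28530) = 1/71379 ≈ 1.4010e-5)
R - 1*19025 = 1/71379 - 1*19025 = 1/71379 - 19025 = -1357985474/71379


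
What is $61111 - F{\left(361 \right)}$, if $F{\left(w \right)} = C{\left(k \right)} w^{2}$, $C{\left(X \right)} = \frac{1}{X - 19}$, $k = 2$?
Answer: $\frac{1169208}{17} \approx 68777.0$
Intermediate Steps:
$C{\left(X \right)} = \frac{1}{-19 + X}$
$F{\left(w \right)} = - \frac{w^{2}}{17}$ ($F{\left(w \right)} = \frac{w^{2}}{-19 + 2} = \frac{w^{2}}{-17} = - \frac{w^{2}}{17}$)
$61111 - F{\left(361 \right)} = 61111 - - \frac{361^{2}}{17} = 61111 - \left(- \frac{1}{17}\right) 130321 = 61111 - - \frac{130321}{17} = 61111 + \frac{130321}{17} = \frac{1169208}{17}$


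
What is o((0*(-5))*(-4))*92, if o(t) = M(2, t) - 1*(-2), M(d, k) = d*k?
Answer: 184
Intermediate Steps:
o(t) = 2 + 2*t (o(t) = 2*t - 1*(-2) = 2*t + 2 = 2 + 2*t)
o((0*(-5))*(-4))*92 = (2 + 2*((0*(-5))*(-4)))*92 = (2 + 2*(0*(-4)))*92 = (2 + 2*0)*92 = (2 + 0)*92 = 2*92 = 184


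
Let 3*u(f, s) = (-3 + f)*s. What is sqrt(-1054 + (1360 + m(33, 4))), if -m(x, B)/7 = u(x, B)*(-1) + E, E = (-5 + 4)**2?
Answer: sqrt(579) ≈ 24.062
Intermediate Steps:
u(f, s) = s*(-3 + f)/3 (u(f, s) = ((-3 + f)*s)/3 = (s*(-3 + f))/3 = s*(-3 + f)/3)
E = 1 (E = (-1)**2 = 1)
m(x, B) = -7 + 7*B*(-3 + x)/3 (m(x, B) = -7*((B*(-3 + x)/3)*(-1) + 1) = -7*(-B*(-3 + x)/3 + 1) = -7*(1 - B*(-3 + x)/3) = -7 + 7*B*(-3 + x)/3)
sqrt(-1054 + (1360 + m(33, 4))) = sqrt(-1054 + (1360 + (-7 + (7/3)*4*(-3 + 33)))) = sqrt(-1054 + (1360 + (-7 + (7/3)*4*30))) = sqrt(-1054 + (1360 + (-7 + 280))) = sqrt(-1054 + (1360 + 273)) = sqrt(-1054 + 1633) = sqrt(579)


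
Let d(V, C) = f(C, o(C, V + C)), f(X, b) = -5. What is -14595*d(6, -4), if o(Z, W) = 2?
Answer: 72975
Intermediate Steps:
d(V, C) = -5
-14595*d(6, -4) = -14595*(-5) = -2085*(-35) = 72975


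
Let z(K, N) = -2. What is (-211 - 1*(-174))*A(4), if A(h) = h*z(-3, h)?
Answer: 296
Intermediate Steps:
A(h) = -2*h (A(h) = h*(-2) = -2*h)
(-211 - 1*(-174))*A(4) = (-211 - 1*(-174))*(-2*4) = (-211 + 174)*(-8) = -37*(-8) = 296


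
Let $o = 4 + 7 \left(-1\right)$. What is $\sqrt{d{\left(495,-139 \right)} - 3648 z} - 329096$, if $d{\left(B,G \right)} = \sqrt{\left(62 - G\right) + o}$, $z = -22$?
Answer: $-329096 + \sqrt{80256 + 3 \sqrt{22}} \approx -3.2881 \cdot 10^{5}$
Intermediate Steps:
$o = -3$ ($o = 4 - 7 = -3$)
$d{\left(B,G \right)} = \sqrt{59 - G}$ ($d{\left(B,G \right)} = \sqrt{\left(62 - G\right) - 3} = \sqrt{59 - G}$)
$\sqrt{d{\left(495,-139 \right)} - 3648 z} - 329096 = \sqrt{\sqrt{59 - -139} - -80256} - 329096 = \sqrt{\sqrt{59 + 139} + 80256} - 329096 = \sqrt{\sqrt{198} + 80256} - 329096 = \sqrt{3 \sqrt{22} + 80256} - 329096 = \sqrt{80256 + 3 \sqrt{22}} - 329096 = -329096 + \sqrt{80256 + 3 \sqrt{22}}$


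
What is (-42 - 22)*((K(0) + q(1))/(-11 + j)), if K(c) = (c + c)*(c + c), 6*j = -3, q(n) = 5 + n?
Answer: 768/23 ≈ 33.391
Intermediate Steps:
j = -½ (j = (⅙)*(-3) = -½ ≈ -0.50000)
K(c) = 4*c² (K(c) = (2*c)*(2*c) = 4*c²)
(-42 - 22)*((K(0) + q(1))/(-11 + j)) = (-42 - 22)*((4*0² + (5 + 1))/(-11 - ½)) = -64*(4*0 + 6)/(-23/2) = -64*(0 + 6)*(-2)/23 = -384*(-2)/23 = -64*(-12/23) = 768/23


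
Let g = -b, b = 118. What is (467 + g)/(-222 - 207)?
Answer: -349/429 ≈ -0.81352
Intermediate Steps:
g = -118 (g = -1*118 = -118)
(467 + g)/(-222 - 207) = (467 - 118)/(-222 - 207) = 349/(-429) = 349*(-1/429) = -349/429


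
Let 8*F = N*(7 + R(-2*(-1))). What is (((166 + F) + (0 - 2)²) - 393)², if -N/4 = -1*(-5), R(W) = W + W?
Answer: 251001/4 ≈ 62750.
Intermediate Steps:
R(W) = 2*W
N = -20 (N = -(-4)*(-5) = -4*5 = -20)
F = -55/2 (F = (-20*(7 + 2*(-2*(-1))))/8 = (-20*(7 + 2*2))/8 = (-20*(7 + 4))/8 = (-20*11)/8 = (⅛)*(-220) = -55/2 ≈ -27.500)
(((166 + F) + (0 - 2)²) - 393)² = (((166 - 55/2) + (0 - 2)²) - 393)² = ((277/2 + (-2)²) - 393)² = ((277/2 + 4) - 393)² = (285/2 - 393)² = (-501/2)² = 251001/4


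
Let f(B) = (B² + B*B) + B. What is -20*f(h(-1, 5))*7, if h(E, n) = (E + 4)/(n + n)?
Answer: -336/5 ≈ -67.200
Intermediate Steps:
h(E, n) = (4 + E)/(2*n) (h(E, n) = (4 + E)/((2*n)) = (4 + E)*(1/(2*n)) = (4 + E)/(2*n))
f(B) = B + 2*B² (f(B) = (B² + B²) + B = 2*B² + B = B + 2*B²)
-20*f(h(-1, 5))*7 = -20*(½)*(4 - 1)/5*(1 + 2*((½)*(4 - 1)/5))*7 = -20*(½)*(⅕)*3*(1 + 2*((½)*(⅕)*3))*7 = -6*(1 + 2*(3/10))*7 = -6*(1 + ⅗)*7 = -6*8/5*7 = -20*12/25*7 = -48/5*7 = -336/5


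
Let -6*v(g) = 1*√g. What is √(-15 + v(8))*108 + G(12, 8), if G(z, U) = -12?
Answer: -12 + 36*I*√(135 + 3*√2) ≈ -12.0 + 424.8*I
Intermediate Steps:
v(g) = -√g/6
√(-15 + v(8))*108 + G(12, 8) = √(-15 - √2/3)*108 - 12 = 108*√(-15 - √2/3) - 12 = -12 + 108*√(-15 - √2/3)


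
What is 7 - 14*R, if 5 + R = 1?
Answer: 63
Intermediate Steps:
R = -4 (R = -5 + 1 = -4)
7 - 14*R = 7 - 14*(-4) = 7 + 56 = 63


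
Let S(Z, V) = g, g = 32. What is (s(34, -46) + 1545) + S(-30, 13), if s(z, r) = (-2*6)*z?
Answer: 1169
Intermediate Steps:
s(z, r) = -12*z
S(Z, V) = 32
(s(34, -46) + 1545) + S(-30, 13) = (-12*34 + 1545) + 32 = (-408 + 1545) + 32 = 1137 + 32 = 1169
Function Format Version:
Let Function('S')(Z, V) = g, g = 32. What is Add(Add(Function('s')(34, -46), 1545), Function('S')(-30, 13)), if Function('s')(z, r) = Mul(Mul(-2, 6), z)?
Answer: 1169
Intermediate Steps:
Function('s')(z, r) = Mul(-12, z)
Function('S')(Z, V) = 32
Add(Add(Function('s')(34, -46), 1545), Function('S')(-30, 13)) = Add(Add(Mul(-12, 34), 1545), 32) = Add(Add(-408, 1545), 32) = Add(1137, 32) = 1169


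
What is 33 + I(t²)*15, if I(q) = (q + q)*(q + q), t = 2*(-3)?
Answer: 77793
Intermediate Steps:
t = -6
I(q) = 4*q² (I(q) = (2*q)*(2*q) = 4*q²)
33 + I(t²)*15 = 33 + (4*((-6)²)²)*15 = 33 + (4*36²)*15 = 33 + (4*1296)*15 = 33 + 5184*15 = 33 + 77760 = 77793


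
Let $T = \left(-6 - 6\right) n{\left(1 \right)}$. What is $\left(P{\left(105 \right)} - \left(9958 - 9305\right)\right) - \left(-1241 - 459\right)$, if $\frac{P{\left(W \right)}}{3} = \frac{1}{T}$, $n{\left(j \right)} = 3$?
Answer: $\frac{12563}{12} \approx 1046.9$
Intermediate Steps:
$T = -36$ ($T = \left(-6 - 6\right) 3 = \left(-12\right) 3 = -36$)
$P{\left(W \right)} = - \frac{1}{12}$ ($P{\left(W \right)} = \frac{3}{-36} = 3 \left(- \frac{1}{36}\right) = - \frac{1}{12}$)
$\left(P{\left(105 \right)} - \left(9958 - 9305\right)\right) - \left(-1241 - 459\right) = \left(- \frac{1}{12} - \left(9958 - 9305\right)\right) - \left(-1241 - 459\right) = \left(- \frac{1}{12} - 653\right) - \left(-1241 - 459\right) = \left(- \frac{1}{12} - 653\right) - -1700 = - \frac{7837}{12} + 1700 = \frac{12563}{12}$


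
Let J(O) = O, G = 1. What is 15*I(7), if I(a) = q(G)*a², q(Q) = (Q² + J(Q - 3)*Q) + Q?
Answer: 0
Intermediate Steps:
q(Q) = Q + Q² + Q*(-3 + Q) (q(Q) = (Q² + (Q - 3)*Q) + Q = (Q² + (-3 + Q)*Q) + Q = (Q² + Q*(-3 + Q)) + Q = Q + Q² + Q*(-3 + Q))
I(a) = 0 (I(a) = (2*1*(-1 + 1))*a² = (2*1*0)*a² = 0*a² = 0)
15*I(7) = 15*0 = 0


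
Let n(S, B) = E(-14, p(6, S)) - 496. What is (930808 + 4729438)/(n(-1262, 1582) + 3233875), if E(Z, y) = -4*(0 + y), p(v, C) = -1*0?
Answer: 5660246/3233379 ≈ 1.7506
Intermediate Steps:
p(v, C) = 0
E(Z, y) = -4*y
n(S, B) = -496 (n(S, B) = -4*0 - 496 = 0 - 496 = -496)
(930808 + 4729438)/(n(-1262, 1582) + 3233875) = (930808 + 4729438)/(-496 + 3233875) = 5660246/3233379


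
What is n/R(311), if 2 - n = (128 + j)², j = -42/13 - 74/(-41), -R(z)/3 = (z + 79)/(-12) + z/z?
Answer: -9101646236/53692821 ≈ -169.51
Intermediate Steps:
R(z) = 67/4 + z/4 (R(z) = -3*((z + 79)/(-12) + z/z) = -3*((79 + z)*(-1/12) + 1) = -3*((-79/12 - z/12) + 1) = -3*(-67/12 - z/12) = 67/4 + z/4)
j = -760/533 (j = -42*1/13 - 74*(-1/41) = -42/13 + 74/41 = -760/533 ≈ -1.4259)
n = -4550823118/284089 (n = 2 - (128 - 760/533)² = 2 - (67464/533)² = 2 - 1*4551391296/284089 = 2 - 4551391296/284089 = -4550823118/284089 ≈ -16019.)
n/R(311) = -4550823118/(284089*(67/4 + (¼)*311)) = -4550823118/(284089*(67/4 + 311/4)) = -4550823118/(284089*189/2) = -4550823118/284089*2/189 = -9101646236/53692821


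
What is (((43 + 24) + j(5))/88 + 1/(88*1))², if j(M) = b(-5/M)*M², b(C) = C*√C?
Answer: 3999/7744 - 425*I/968 ≈ 0.5164 - 0.43905*I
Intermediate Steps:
b(C) = C^(3/2)
j(M) = 5*√5*M²*(-1/M)^(3/2) (j(M) = (-5/M)^(3/2)*M² = (5*√5*(-1/M)^(3/2))*M² = 5*√5*M²*(-1/M)^(3/2))
(((43 + 24) + j(5))/88 + 1/(88*1))² = (((43 + 24) + 5*√5*5²*(-1/5)^(3/2))/88 + 1/(88*1))² = ((67 + 5*√5*25*(-1*⅕)^(3/2))*(1/88) + (1/88)*1)² = ((67 + 5*√5*25*(-⅕)^(3/2))*(1/88) + 1/88)² = ((67 + 5*√5*25*(-I*√5/25))*(1/88) + 1/88)² = ((67 - 25*I)*(1/88) + 1/88)² = ((67/88 - 25*I/88) + 1/88)² = (17/22 - 25*I/88)²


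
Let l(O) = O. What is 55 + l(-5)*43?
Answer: -160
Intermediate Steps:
55 + l(-5)*43 = 55 - 5*43 = 55 - 215 = -160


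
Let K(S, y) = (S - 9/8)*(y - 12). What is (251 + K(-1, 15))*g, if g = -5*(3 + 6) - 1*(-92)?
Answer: 91979/8 ≈ 11497.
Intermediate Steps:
K(S, y) = (-12 + y)*(-9/8 + S) (K(S, y) = (S - 9*⅛)*(-12 + y) = (S - 9/8)*(-12 + y) = (-9/8 + S)*(-12 + y) = (-12 + y)*(-9/8 + S))
g = 47 (g = -5*9 + 92 = -45 + 92 = 47)
(251 + K(-1, 15))*g = (251 + (27/2 - 12*(-1) - 9/8*15 - 1*15))*47 = (251 + (27/2 + 12 - 135/8 - 15))*47 = (251 - 51/8)*47 = (1957/8)*47 = 91979/8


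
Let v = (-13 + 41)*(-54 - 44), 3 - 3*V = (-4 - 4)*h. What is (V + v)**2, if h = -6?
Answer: 7612081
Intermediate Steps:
V = -15 (V = 1 - (-4 - 4)*(-6)/3 = 1 - (-8)*(-6)/3 = 1 - 1/3*48 = 1 - 16 = -15)
v = -2744 (v = 28*(-98) = -2744)
(V + v)**2 = (-15 - 2744)**2 = (-2759)**2 = 7612081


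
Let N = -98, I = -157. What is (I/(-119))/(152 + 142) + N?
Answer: -3428471/34986 ≈ -97.995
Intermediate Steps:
(I/(-119))/(152 + 142) + N = (-157/(-119))/(152 + 142) - 98 = -157*(-1/119)/294 - 98 = (157/119)*(1/294) - 98 = 157/34986 - 98 = -3428471/34986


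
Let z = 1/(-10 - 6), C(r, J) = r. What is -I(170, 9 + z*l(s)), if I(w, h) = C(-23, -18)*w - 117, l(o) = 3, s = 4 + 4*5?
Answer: 4027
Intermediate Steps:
s = 24 (s = 4 + 20 = 24)
z = -1/16 (z = 1/(-16) = -1/16 ≈ -0.062500)
I(w, h) = -117 - 23*w (I(w, h) = -23*w - 117 = -117 - 23*w)
-I(170, 9 + z*l(s)) = -(-117 - 23*170) = -(-117 - 3910) = -1*(-4027) = 4027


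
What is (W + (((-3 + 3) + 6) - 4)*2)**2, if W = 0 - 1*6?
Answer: 4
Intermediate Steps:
W = -6 (W = 0 - 6 = -6)
(W + (((-3 + 3) + 6) - 4)*2)**2 = (-6 + (((-3 + 3) + 6) - 4)*2)**2 = (-6 + ((0 + 6) - 4)*2)**2 = (-6 + (6 - 4)*2)**2 = (-6 + 2*2)**2 = (-6 + 4)**2 = (-2)**2 = 4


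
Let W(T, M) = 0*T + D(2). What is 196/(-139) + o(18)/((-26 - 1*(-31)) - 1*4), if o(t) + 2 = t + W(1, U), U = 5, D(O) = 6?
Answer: 2862/139 ≈ 20.590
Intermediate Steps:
W(T, M) = 6 (W(T, M) = 0*T + 6 = 0 + 6 = 6)
o(t) = 4 + t (o(t) = -2 + (t + 6) = -2 + (6 + t) = 4 + t)
196/(-139) + o(18)/((-26 - 1*(-31)) - 1*4) = 196/(-139) + (4 + 18)/((-26 - 1*(-31)) - 1*4) = 196*(-1/139) + 22/((-26 + 31) - 4) = -196/139 + 22/(5 - 4) = -196/139 + 22/1 = -196/139 + 22*1 = -196/139 + 22 = 2862/139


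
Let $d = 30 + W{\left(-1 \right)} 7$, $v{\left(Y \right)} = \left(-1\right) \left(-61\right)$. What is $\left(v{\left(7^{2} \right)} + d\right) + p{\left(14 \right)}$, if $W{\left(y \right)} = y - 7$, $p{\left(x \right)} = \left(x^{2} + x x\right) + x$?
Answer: $441$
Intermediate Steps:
$p{\left(x \right)} = x + 2 x^{2}$ ($p{\left(x \right)} = \left(x^{2} + x^{2}\right) + x = 2 x^{2} + x = x + 2 x^{2}$)
$v{\left(Y \right)} = 61$
$W{\left(y \right)} = -7 + y$
$d = -26$ ($d = 30 + \left(-7 - 1\right) 7 = 30 - 56 = -26$)
$\left(v{\left(7^{2} \right)} + d\right) + p{\left(14 \right)} = \left(61 - 26\right) + 14 \left(1 + 2 \cdot 14\right) = 35 + 14 \left(1 + 28\right) = 35 + 14 \cdot 29 = 35 + 406 = 441$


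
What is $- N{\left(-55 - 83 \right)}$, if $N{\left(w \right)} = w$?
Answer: $138$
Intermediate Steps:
$- N{\left(-55 - 83 \right)} = - (-55 - 83) = \left(-1\right) \left(-138\right) = 138$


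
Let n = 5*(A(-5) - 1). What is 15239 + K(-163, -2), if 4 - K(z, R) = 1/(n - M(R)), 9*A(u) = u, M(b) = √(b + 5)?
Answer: 70987281/4657 - 81*√3/4657 ≈ 15243.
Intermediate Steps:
M(b) = √(5 + b)
A(u) = u/9
n = -70/9 (n = 5*((⅑)*(-5) - 1) = 5*(-5/9 - 1) = 5*(-14/9) = -70/9 ≈ -7.7778)
K(z, R) = 4 - 1/(-70/9 - √(5 + R))
15239 + K(-163, -2) = 15239 + (289 + 36*√(5 - 2))/(70 + 9*√(5 - 2)) = 15239 + (289 + 36*√3)/(70 + 9*√3)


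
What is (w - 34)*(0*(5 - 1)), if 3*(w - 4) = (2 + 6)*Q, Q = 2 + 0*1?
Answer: 0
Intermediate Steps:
Q = 2 (Q = 2 + 0 = 2)
w = 28/3 (w = 4 + ((2 + 6)*2)/3 = 4 + (8*2)/3 = 4 + (1/3)*16 = 4 + 16/3 = 28/3 ≈ 9.3333)
(w - 34)*(0*(5 - 1)) = (28/3 - 34)*(0*(5 - 1)) = -0*4 = -74/3*0 = 0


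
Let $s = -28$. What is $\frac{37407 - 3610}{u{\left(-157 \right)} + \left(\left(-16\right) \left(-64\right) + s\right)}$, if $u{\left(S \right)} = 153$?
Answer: $\frac{33797}{1149} \approx 29.414$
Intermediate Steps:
$\frac{37407 - 3610}{u{\left(-157 \right)} + \left(\left(-16\right) \left(-64\right) + s\right)} = \frac{37407 - 3610}{153 - -996} = \frac{33797}{153 + \left(1024 - 28\right)} = \frac{33797}{153 + 996} = \frac{33797}{1149}$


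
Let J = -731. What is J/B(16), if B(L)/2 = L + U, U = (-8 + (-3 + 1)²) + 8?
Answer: -731/40 ≈ -18.275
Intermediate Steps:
U = 4 (U = (-8 + (-2)²) + 8 = (-8 + 4) + 8 = -4 + 8 = 4)
B(L) = 8 + 2*L (B(L) = 2*(L + 4) = 2*(4 + L) = 8 + 2*L)
J/B(16) = -731/(8 + 2*16) = -731/(8 + 32) = -731/40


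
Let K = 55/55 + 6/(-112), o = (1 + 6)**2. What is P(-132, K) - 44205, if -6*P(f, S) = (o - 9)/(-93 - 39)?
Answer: -4376290/99 ≈ -44205.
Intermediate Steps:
o = 49 (o = 7**2 = 49)
K = 53/56 (K = 55*(1/55) + 6*(-1/112) = 1 - 3/56 = 53/56 ≈ 0.94643)
P(f, S) = 5/99 (P(f, S) = -(49 - 9)/(6*(-93 - 39)) = -20/(3*(-132)) = -20*(-1)/(3*132) = -1/6*(-10/33) = 5/99)
P(-132, K) - 44205 = 5/99 - 44205 = -4376290/99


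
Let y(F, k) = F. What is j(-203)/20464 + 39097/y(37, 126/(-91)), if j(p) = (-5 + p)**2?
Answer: 50105111/47323 ≈ 1058.8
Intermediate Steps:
j(-203)/20464 + 39097/y(37, 126/(-91)) = (-5 - 203)**2/20464 + 39097/37 = (-208)**2*(1/20464) + 39097*(1/37) = 43264*(1/20464) + 39097/37 = 2704/1279 + 39097/37 = 50105111/47323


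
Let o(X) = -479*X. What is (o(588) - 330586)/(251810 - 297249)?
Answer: 612238/45439 ≈ 13.474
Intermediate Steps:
(o(588) - 330586)/(251810 - 297249) = (-479*588 - 330586)/(251810 - 297249) = (-281652 - 330586)/(-45439) = -612238*(-1/45439) = 612238/45439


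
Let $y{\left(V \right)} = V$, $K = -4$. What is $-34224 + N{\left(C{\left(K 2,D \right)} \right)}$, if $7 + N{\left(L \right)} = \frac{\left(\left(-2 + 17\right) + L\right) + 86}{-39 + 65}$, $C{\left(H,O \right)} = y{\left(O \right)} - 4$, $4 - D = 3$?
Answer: $- \frac{444954}{13} \approx -34227.0$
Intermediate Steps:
$D = 1$ ($D = 4 - 3 = 1$)
$C{\left(H,O \right)} = -4 + O$ ($C{\left(H,O \right)} = O - 4 = -4 + O$)
$N{\left(L \right)} = - \frac{81}{26} + \frac{L}{26}$ ($N{\left(L \right)} = -7 + \frac{\left(\left(-2 + 17\right) + L\right) + 86}{-39 + 65} = -7 + \frac{\left(15 + L\right) + 86}{26} = -7 + \left(101 + L\right) \frac{1}{26} = -7 + \left(\frac{101}{26} + \frac{L}{26}\right) = - \frac{81}{26} + \frac{L}{26}$)
$-34224 + N{\left(C{\left(K 2,D \right)} \right)} = -34224 - \left(\frac{81}{26} - \frac{-4 + 1}{26}\right) = -34224 + \left(- \frac{81}{26} + \frac{1}{26} \left(-3\right)\right) = -34224 - \frac{42}{13} = - \frac{444954}{13}$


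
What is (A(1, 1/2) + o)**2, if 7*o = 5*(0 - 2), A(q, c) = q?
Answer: 9/49 ≈ 0.18367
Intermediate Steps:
o = -10/7 (o = (5*(0 - 2))/7 = (5*(-2))/7 = (1/7)*(-10) = -10/7 ≈ -1.4286)
(A(1, 1/2) + o)**2 = (1 - 10/7)**2 = (-3/7)**2 = 9/49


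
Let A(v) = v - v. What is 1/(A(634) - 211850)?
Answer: -1/211850 ≈ -4.7203e-6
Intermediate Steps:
A(v) = 0
1/(A(634) - 211850) = 1/(0 - 211850) = 1/(-211850) = -1/211850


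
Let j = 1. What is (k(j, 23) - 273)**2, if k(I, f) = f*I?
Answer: 62500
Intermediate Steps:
k(I, f) = I*f
(k(j, 23) - 273)**2 = (1*23 - 273)**2 = (23 - 273)**2 = (-250)**2 = 62500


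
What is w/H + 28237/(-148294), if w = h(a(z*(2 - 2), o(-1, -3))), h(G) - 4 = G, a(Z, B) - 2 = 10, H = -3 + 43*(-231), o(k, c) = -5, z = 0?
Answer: -17683471/92090574 ≈ -0.19202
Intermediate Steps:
H = -9936 (H = -3 - 9933 = -9936)
a(Z, B) = 12 (a(Z, B) = 2 + 10 = 12)
h(G) = 4 + G
w = 16 (w = 4 + 12 = 16)
w/H + 28237/(-148294) = 16/(-9936) + 28237/(-148294) = 16*(-1/9936) + 28237*(-1/148294) = -1/621 - 28237/148294 = -17683471/92090574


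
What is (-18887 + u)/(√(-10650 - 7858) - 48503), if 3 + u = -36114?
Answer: 381122716/336079931 + 110008*I*√4627/2352559517 ≈ 1.134 + 0.0031808*I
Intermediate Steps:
u = -36117 (u = -3 - 36114 = -36117)
(-18887 + u)/(√(-10650 - 7858) - 48503) = (-18887 - 36117)/(√(-10650 - 7858) - 48503) = -55004/(√(-18508) - 48503) = -55004/(2*I*√4627 - 48503) = -55004/(-48503 + 2*I*√4627)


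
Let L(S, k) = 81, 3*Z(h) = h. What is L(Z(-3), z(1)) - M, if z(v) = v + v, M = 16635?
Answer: -16554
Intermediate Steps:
Z(h) = h/3
z(v) = 2*v
L(Z(-3), z(1)) - M = 81 - 1*16635 = 81 - 16635 = -16554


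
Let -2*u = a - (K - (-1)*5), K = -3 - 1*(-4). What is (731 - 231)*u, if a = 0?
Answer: 1500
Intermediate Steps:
K = 1 (K = -3 + 4 = 1)
u = 3 (u = -(0 - (1 - (-1)*5))/2 = -(0 - (1 - 1*(-5)))/2 = -(0 - (1 + 5))/2 = -(0 - 1*6)/2 = -(0 - 6)/2 = -½*(-6) = 3)
(731 - 231)*u = (731 - 231)*3 = 500*3 = 1500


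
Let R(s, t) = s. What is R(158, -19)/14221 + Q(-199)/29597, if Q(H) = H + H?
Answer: -983632/420898937 ≈ -0.0023370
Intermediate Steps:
Q(H) = 2*H
R(158, -19)/14221 + Q(-199)/29597 = 158/14221 + (2*(-199))/29597 = 158*(1/14221) - 398*1/29597 = 158/14221 - 398/29597 = -983632/420898937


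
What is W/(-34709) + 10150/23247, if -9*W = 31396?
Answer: 61913174/115268589 ≈ 0.53712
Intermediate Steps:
W = -31396/9 (W = -⅑*31396 = -31396/9 ≈ -3488.4)
W/(-34709) + 10150/23247 = -31396/9/(-34709) + 10150/23247 = -31396/9*(-1/34709) + 10150*(1/23247) = 31396/312381 + 1450/3321 = 61913174/115268589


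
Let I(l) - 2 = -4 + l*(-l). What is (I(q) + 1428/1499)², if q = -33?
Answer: 2669893908361/2247001 ≈ 1.1882e+6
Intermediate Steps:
I(l) = -2 - l² (I(l) = 2 + (-4 + l*(-l)) = 2 + (-4 - l²) = -2 - l²)
(I(q) + 1428/1499)² = ((-2 - 1*(-33)²) + 1428/1499)² = ((-2 - 1*1089) + 1428*(1/1499))² = ((-2 - 1089) + 1428/1499)² = (-1091 + 1428/1499)² = (-1633981/1499)² = 2669893908361/2247001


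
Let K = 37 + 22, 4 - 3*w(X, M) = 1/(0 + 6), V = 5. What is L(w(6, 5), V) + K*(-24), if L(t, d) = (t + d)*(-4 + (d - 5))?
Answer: -12970/9 ≈ -1441.1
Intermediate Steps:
w(X, M) = 23/18 (w(X, M) = 4/3 - 1/(3*(0 + 6)) = 4/3 - 1/3/6 = 4/3 - 1/3*1/6 = 4/3 - 1/18 = 23/18)
L(t, d) = (-9 + d)*(d + t) (L(t, d) = (d + t)*(-4 + (-5 + d)) = (d + t)*(-9 + d) = (-9 + d)*(d + t))
K = 59
L(w(6, 5), V) + K*(-24) = (5**2 - 9*5 - 9*23/18 + 5*(23/18)) + 59*(-24) = (25 - 45 - 23/2 + 115/18) - 1416 = -226/9 - 1416 = -12970/9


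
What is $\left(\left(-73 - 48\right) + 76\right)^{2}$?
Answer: $2025$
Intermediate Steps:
$\left(\left(-73 - 48\right) + 76\right)^{2} = \left(-121 + 76\right)^{2} = \left(-45\right)^{2} = 2025$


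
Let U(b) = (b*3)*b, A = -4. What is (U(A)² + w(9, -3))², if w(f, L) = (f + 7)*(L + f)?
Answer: 5760000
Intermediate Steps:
w(f, L) = (7 + f)*(L + f)
U(b) = 3*b² (U(b) = (3*b)*b = 3*b²)
(U(A)² + w(9, -3))² = ((3*(-4)²)² + (9² + 7*(-3) + 7*9 - 3*9))² = ((3*16)² + (81 - 21 + 63 - 27))² = (48² + 96)² = (2304 + 96)² = 2400² = 5760000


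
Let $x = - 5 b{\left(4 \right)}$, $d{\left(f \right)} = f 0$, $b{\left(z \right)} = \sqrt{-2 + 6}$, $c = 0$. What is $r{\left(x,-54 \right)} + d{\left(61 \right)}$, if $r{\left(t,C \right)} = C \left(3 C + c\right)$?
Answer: $8748$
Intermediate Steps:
$b{\left(z \right)} = 2$ ($b{\left(z \right)} = \sqrt{4} = 2$)
$d{\left(f \right)} = 0$
$x = -10$ ($x = \left(-5\right) 2 = -10$)
$r{\left(t,C \right)} = 3 C^{2}$ ($r{\left(t,C \right)} = C \left(3 C + 0\right) = C 3 C = 3 C^{2}$)
$r{\left(x,-54 \right)} + d{\left(61 \right)} = 3 \left(-54\right)^{2} + 0 = 3 \cdot 2916 + 0 = 8748 + 0 = 8748$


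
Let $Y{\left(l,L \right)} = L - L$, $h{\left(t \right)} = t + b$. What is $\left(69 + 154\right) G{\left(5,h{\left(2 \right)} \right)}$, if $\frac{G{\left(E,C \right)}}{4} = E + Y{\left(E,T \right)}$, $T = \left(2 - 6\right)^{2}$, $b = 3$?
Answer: $4460$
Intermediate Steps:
$T = 16$ ($T = \left(2 - 6\right)^{2} = \left(-4\right)^{2} = 16$)
$h{\left(t \right)} = 3 + t$ ($h{\left(t \right)} = t + 3 = 3 + t$)
$Y{\left(l,L \right)} = 0$
$G{\left(E,C \right)} = 4 E$ ($G{\left(E,C \right)} = 4 \left(E + 0\right) = 4 E$)
$\left(69 + 154\right) G{\left(5,h{\left(2 \right)} \right)} = \left(69 + 154\right) 4 \cdot 5 = 223 \cdot 20 = 4460$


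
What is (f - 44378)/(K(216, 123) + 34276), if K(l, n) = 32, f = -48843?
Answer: -93221/34308 ≈ -2.7172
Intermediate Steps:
(f - 44378)/(K(216, 123) + 34276) = (-48843 - 44378)/(32 + 34276) = -93221/34308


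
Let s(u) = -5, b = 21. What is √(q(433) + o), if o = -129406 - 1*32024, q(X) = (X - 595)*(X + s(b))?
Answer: I*√230766 ≈ 480.38*I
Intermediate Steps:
q(X) = (-595 + X)*(-5 + X) (q(X) = (X - 595)*(X - 5) = (-595 + X)*(-5 + X))
o = -161430 (o = -129406 - 32024 = -161430)
√(q(433) + o) = √((2975 + 433² - 600*433) - 161430) = √((2975 + 187489 - 259800) - 161430) = √(-69336 - 161430) = √(-230766) = I*√230766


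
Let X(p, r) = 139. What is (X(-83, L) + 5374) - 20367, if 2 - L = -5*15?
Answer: -14854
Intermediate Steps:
L = 77 (L = 2 - (-5)*15 = 2 - 1*(-75) = 2 + 75 = 77)
(X(-83, L) + 5374) - 20367 = (139 + 5374) - 20367 = 5513 - 20367 = -14854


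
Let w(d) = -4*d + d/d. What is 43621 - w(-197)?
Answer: 42832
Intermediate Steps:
w(d) = 1 - 4*d (w(d) = -4*d + 1 = 1 - 4*d)
43621 - w(-197) = 43621 - (1 - 4*(-197)) = 43621 - (1 + 788) = 43621 - 1*789 = 43621 - 789 = 42832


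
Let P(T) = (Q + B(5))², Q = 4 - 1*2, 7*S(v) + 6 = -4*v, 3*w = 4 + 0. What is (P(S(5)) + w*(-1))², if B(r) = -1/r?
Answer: 20449/5625 ≈ 3.6354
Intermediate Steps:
w = 4/3 (w = (4 + 0)/3 = (⅓)*4 = 4/3 ≈ 1.3333)
S(v) = -6/7 - 4*v/7 (S(v) = -6/7 + (-4*v)/7 = -6/7 - 4*v/7)
Q = 2 (Q = 4 - 2 = 2)
P(T) = 81/25 (P(T) = (2 - 1/5)² = (2 - 1*⅕)² = (2 - ⅕)² = (9/5)² = 81/25)
(P(S(5)) + w*(-1))² = (81/25 + (4/3)*(-1))² = (81/25 - 4/3)² = (143/75)² = 20449/5625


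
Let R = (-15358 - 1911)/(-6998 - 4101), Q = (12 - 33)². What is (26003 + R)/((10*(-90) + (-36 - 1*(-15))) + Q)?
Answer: -144312283/2663760 ≈ -54.176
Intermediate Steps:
Q = 441 (Q = (-21)² = 441)
R = 17269/11099 (R = -17269/(-11099) = -17269*(-1/11099) = 17269/11099 ≈ 1.5559)
(26003 + R)/((10*(-90) + (-36 - 1*(-15))) + Q) = (26003 + 17269/11099)/((10*(-90) + (-36 - 1*(-15))) + 441) = 288624566/(11099*((-900 + (-36 + 15)) + 441)) = 288624566/(11099*((-900 - 21) + 441)) = 288624566/(11099*(-921 + 441)) = (288624566/11099)/(-480) = (288624566/11099)*(-1/480) = -144312283/2663760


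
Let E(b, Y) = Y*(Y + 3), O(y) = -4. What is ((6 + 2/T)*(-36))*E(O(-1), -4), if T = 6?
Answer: -912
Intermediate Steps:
E(b, Y) = Y*(3 + Y)
((6 + 2/T)*(-36))*E(O(-1), -4) = ((6 + 2/6)*(-36))*(-4*(3 - 4)) = ((6 + (1/6)*2)*(-36))*(-4*(-1)) = ((6 + 1/3)*(-36))*4 = ((19/3)*(-36))*4 = -228*4 = -912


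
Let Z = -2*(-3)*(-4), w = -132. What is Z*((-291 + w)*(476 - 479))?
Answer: -30456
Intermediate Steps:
Z = -24 (Z = 6*(-4) = -24)
Z*((-291 + w)*(476 - 479)) = -24*(-291 - 132)*(476 - 479) = -(-10152)*(-3) = -24*1269 = -30456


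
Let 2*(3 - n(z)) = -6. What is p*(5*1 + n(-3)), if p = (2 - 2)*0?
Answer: 0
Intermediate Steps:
n(z) = 6 (n(z) = 3 - 1/2*(-6) = 3 + 3 = 6)
p = 0 (p = 0*0 = 0)
p*(5*1 + n(-3)) = 0*(5*1 + 6) = 0*(5 + 6) = 0*11 = 0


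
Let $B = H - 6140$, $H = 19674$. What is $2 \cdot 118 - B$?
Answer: $-13298$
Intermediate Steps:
$B = 13534$ ($B = 19674 - 6140 = 13534$)
$2 \cdot 118 - B = 2 \cdot 118 - 13534 = 236 - 13534 = -13298$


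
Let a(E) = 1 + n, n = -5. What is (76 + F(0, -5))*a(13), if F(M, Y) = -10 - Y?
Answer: -284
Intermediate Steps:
a(E) = -4 (a(E) = 1 - 5 = -4)
(76 + F(0, -5))*a(13) = (76 + (-10 - 1*(-5)))*(-4) = (76 + (-10 + 5))*(-4) = (76 - 5)*(-4) = 71*(-4) = -284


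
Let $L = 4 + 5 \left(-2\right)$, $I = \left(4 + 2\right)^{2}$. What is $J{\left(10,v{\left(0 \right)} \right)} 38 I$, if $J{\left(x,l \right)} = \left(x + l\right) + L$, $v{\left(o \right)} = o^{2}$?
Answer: $5472$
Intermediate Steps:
$I = 36$ ($I = 6^{2} = 36$)
$L = -6$ ($L = 4 - 10 = -6$)
$J{\left(x,l \right)} = -6 + l + x$ ($J{\left(x,l \right)} = \left(x + l\right) - 6 = \left(l + x\right) - 6 = -6 + l + x$)
$J{\left(10,v{\left(0 \right)} \right)} 38 I = \left(-6 + 0^{2} + 10\right) 38 \cdot 36 = \left(-6 + 0 + 10\right) 38 \cdot 36 = 4 \cdot 38 \cdot 36 = 152 \cdot 36 = 5472$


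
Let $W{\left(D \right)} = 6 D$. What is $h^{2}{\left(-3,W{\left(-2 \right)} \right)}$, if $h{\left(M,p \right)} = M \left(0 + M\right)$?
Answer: $81$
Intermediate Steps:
$h{\left(M,p \right)} = M^{2}$ ($h{\left(M,p \right)} = M M = M^{2}$)
$h^{2}{\left(-3,W{\left(-2 \right)} \right)} = \left(\left(-3\right)^{2}\right)^{2} = 9^{2} = 81$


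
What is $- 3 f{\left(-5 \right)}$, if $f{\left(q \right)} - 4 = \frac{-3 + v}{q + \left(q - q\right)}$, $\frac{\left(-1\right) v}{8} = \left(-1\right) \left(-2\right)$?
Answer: $- \frac{117}{5} \approx -23.4$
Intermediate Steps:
$v = -16$ ($v = - 8 \left(\left(-1\right) \left(-2\right)\right) = \left(-8\right) 2 = -16$)
$f{\left(q \right)} = 4 - \frac{19}{q}$ ($f{\left(q \right)} = 4 + \frac{-3 - 16}{q + \left(q - q\right)} = 4 - \frac{19}{q + 0} = 4 - \frac{19}{q}$)
$- 3 f{\left(-5 \right)} = - 3 \left(4 - \frac{19}{-5}\right) = - 3 \left(4 - - \frac{19}{5}\right) = - 3 \left(4 + \frac{19}{5}\right) = \left(-3\right) \frac{39}{5} = - \frac{117}{5}$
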